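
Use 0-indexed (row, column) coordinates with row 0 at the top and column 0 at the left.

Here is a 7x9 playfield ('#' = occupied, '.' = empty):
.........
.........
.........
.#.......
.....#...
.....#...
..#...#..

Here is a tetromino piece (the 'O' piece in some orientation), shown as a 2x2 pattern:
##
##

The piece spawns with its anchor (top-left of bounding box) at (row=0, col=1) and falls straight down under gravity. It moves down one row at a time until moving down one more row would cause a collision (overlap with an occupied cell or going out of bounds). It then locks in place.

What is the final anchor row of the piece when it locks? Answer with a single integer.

Spawn at (row=0, col=1). Try each row:
  row 0: fits
  row 1: fits
  row 2: blocked -> lock at row 1

Answer: 1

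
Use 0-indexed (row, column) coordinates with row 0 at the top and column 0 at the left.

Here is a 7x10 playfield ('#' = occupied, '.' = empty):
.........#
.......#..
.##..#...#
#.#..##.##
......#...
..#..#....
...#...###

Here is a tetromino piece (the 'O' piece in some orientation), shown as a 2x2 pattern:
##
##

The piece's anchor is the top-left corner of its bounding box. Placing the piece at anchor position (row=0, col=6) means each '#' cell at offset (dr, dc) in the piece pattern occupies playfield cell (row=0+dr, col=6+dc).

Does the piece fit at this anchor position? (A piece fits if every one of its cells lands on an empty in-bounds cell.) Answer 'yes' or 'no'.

Check each piece cell at anchor (0, 6):
  offset (0,0) -> (0,6): empty -> OK
  offset (0,1) -> (0,7): empty -> OK
  offset (1,0) -> (1,6): empty -> OK
  offset (1,1) -> (1,7): occupied ('#') -> FAIL
All cells valid: no

Answer: no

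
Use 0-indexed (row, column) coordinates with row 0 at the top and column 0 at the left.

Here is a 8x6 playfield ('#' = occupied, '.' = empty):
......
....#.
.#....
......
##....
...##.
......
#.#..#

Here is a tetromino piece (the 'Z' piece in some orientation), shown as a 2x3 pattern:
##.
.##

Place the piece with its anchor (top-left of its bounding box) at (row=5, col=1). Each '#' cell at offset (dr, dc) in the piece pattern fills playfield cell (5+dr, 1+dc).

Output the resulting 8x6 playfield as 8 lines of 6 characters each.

Fill (5+0,1+0) = (5,1)
Fill (5+0,1+1) = (5,2)
Fill (5+1,1+1) = (6,2)
Fill (5+1,1+2) = (6,3)

Answer: ......
....#.
.#....
......
##....
.####.
..##..
#.#..#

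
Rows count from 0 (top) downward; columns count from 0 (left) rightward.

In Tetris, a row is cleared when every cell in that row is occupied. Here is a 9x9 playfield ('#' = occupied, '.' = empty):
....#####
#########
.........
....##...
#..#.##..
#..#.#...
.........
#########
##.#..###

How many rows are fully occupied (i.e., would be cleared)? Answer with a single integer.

Answer: 2

Derivation:
Check each row:
  row 0: 4 empty cells -> not full
  row 1: 0 empty cells -> FULL (clear)
  row 2: 9 empty cells -> not full
  row 3: 7 empty cells -> not full
  row 4: 5 empty cells -> not full
  row 5: 6 empty cells -> not full
  row 6: 9 empty cells -> not full
  row 7: 0 empty cells -> FULL (clear)
  row 8: 3 empty cells -> not full
Total rows cleared: 2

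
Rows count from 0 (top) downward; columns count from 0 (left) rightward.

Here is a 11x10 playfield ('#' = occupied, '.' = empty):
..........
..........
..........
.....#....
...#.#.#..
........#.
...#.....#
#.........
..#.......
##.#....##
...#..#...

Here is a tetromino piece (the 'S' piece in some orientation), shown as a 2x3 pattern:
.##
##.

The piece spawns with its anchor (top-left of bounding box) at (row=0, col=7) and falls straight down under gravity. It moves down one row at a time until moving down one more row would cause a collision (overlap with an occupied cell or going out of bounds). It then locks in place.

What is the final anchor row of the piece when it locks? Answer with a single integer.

Spawn at (row=0, col=7). Try each row:
  row 0: fits
  row 1: fits
  row 2: fits
  row 3: blocked -> lock at row 2

Answer: 2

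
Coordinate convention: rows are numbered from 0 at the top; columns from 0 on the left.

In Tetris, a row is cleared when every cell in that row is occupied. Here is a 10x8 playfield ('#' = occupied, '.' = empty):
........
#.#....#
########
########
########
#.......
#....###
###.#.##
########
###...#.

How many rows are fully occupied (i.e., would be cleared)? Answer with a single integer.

Answer: 4

Derivation:
Check each row:
  row 0: 8 empty cells -> not full
  row 1: 5 empty cells -> not full
  row 2: 0 empty cells -> FULL (clear)
  row 3: 0 empty cells -> FULL (clear)
  row 4: 0 empty cells -> FULL (clear)
  row 5: 7 empty cells -> not full
  row 6: 4 empty cells -> not full
  row 7: 2 empty cells -> not full
  row 8: 0 empty cells -> FULL (clear)
  row 9: 4 empty cells -> not full
Total rows cleared: 4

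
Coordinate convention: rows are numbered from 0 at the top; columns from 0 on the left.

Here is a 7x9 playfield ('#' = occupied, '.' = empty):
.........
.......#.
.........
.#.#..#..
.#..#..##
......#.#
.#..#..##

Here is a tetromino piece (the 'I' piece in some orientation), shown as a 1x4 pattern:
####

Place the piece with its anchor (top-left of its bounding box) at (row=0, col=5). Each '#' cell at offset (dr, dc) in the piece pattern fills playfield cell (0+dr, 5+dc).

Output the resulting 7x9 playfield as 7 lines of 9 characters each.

Answer: .....####
.......#.
.........
.#.#..#..
.#..#..##
......#.#
.#..#..##

Derivation:
Fill (0+0,5+0) = (0,5)
Fill (0+0,5+1) = (0,6)
Fill (0+0,5+2) = (0,7)
Fill (0+0,5+3) = (0,8)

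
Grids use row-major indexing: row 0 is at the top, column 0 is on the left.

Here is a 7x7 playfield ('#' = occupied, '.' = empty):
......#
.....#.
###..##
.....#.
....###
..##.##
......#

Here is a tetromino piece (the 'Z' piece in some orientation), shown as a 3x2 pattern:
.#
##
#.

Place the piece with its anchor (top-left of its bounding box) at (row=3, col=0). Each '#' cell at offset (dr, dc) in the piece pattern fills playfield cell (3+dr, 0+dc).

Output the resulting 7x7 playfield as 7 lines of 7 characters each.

Answer: ......#
.....#.
###..##
.#...#.
##..###
#.##.##
......#

Derivation:
Fill (3+0,0+1) = (3,1)
Fill (3+1,0+0) = (4,0)
Fill (3+1,0+1) = (4,1)
Fill (3+2,0+0) = (5,0)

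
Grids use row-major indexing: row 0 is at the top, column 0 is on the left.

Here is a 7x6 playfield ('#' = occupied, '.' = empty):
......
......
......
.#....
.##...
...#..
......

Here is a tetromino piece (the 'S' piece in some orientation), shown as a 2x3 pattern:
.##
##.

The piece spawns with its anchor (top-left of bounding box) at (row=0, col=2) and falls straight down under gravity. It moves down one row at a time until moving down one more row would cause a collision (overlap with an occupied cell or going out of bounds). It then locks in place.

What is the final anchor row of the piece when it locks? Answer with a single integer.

Spawn at (row=0, col=2). Try each row:
  row 0: fits
  row 1: fits
  row 2: fits
  row 3: blocked -> lock at row 2

Answer: 2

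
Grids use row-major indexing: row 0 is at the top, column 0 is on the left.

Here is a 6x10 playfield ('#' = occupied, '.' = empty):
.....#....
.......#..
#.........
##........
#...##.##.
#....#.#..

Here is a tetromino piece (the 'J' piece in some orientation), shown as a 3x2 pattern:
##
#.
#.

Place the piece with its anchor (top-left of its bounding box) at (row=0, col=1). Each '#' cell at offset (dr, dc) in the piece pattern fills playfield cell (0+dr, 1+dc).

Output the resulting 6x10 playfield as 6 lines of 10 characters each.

Fill (0+0,1+0) = (0,1)
Fill (0+0,1+1) = (0,2)
Fill (0+1,1+0) = (1,1)
Fill (0+2,1+0) = (2,1)

Answer: .##..#....
.#.....#..
##........
##........
#...##.##.
#....#.#..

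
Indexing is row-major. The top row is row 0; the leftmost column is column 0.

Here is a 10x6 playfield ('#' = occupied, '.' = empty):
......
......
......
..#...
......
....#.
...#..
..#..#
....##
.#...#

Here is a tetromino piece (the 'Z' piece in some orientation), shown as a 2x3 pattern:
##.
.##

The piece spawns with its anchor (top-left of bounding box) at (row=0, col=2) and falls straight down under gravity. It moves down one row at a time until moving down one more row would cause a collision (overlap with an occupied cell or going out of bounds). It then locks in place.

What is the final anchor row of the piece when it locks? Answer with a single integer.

Answer: 2

Derivation:
Spawn at (row=0, col=2). Try each row:
  row 0: fits
  row 1: fits
  row 2: fits
  row 3: blocked -> lock at row 2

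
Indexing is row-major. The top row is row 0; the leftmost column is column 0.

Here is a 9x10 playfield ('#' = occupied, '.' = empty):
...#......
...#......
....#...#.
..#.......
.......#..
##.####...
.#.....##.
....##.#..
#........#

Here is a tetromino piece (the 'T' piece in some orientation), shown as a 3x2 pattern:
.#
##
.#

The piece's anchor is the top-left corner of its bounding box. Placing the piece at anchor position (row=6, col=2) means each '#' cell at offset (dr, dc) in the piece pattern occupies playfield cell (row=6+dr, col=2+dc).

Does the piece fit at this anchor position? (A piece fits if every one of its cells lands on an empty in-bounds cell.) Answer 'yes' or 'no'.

Answer: yes

Derivation:
Check each piece cell at anchor (6, 2):
  offset (0,1) -> (6,3): empty -> OK
  offset (1,0) -> (7,2): empty -> OK
  offset (1,1) -> (7,3): empty -> OK
  offset (2,1) -> (8,3): empty -> OK
All cells valid: yes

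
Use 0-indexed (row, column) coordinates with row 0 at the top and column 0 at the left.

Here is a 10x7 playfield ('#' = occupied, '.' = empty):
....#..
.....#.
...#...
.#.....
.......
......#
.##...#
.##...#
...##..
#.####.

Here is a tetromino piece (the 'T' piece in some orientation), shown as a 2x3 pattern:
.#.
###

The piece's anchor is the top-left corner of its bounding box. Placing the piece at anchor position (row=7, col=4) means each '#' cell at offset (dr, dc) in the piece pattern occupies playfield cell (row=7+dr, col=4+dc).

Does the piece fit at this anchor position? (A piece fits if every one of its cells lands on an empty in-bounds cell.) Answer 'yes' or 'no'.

Check each piece cell at anchor (7, 4):
  offset (0,1) -> (7,5): empty -> OK
  offset (1,0) -> (8,4): occupied ('#') -> FAIL
  offset (1,1) -> (8,5): empty -> OK
  offset (1,2) -> (8,6): empty -> OK
All cells valid: no

Answer: no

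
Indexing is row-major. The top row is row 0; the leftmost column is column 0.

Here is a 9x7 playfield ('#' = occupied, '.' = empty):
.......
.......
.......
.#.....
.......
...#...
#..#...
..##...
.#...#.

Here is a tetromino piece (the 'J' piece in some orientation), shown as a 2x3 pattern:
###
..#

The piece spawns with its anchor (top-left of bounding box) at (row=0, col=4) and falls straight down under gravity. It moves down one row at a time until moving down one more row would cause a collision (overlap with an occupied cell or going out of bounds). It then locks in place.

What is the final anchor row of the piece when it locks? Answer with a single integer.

Spawn at (row=0, col=4). Try each row:
  row 0: fits
  row 1: fits
  row 2: fits
  row 3: fits
  row 4: fits
  row 5: fits
  row 6: fits
  row 7: fits
  row 8: blocked -> lock at row 7

Answer: 7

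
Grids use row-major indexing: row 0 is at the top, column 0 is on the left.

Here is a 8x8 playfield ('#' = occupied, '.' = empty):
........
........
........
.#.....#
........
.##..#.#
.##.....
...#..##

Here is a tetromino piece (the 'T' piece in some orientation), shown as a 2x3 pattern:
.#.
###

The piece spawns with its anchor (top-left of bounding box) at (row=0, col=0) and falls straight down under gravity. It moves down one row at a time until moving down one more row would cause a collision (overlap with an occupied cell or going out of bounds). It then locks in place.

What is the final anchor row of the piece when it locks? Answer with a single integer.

Spawn at (row=0, col=0). Try each row:
  row 0: fits
  row 1: fits
  row 2: blocked -> lock at row 1

Answer: 1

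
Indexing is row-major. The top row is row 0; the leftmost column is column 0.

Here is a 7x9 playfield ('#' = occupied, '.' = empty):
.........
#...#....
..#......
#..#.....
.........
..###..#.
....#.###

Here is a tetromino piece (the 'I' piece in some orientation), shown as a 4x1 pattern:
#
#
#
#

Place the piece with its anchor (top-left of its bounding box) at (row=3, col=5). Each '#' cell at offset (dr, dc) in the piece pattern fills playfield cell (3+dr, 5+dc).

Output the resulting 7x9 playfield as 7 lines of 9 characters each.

Answer: .........
#...#....
..#......
#..#.#...
.....#...
..####.#.
....#####

Derivation:
Fill (3+0,5+0) = (3,5)
Fill (3+1,5+0) = (4,5)
Fill (3+2,5+0) = (5,5)
Fill (3+3,5+0) = (6,5)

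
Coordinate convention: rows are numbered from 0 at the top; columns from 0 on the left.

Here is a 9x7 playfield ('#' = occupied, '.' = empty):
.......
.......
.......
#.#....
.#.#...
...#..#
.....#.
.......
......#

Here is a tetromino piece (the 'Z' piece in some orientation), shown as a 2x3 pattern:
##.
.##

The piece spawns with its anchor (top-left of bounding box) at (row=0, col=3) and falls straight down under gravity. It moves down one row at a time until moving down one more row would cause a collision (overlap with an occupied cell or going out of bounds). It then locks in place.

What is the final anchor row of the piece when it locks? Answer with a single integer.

Answer: 3

Derivation:
Spawn at (row=0, col=3). Try each row:
  row 0: fits
  row 1: fits
  row 2: fits
  row 3: fits
  row 4: blocked -> lock at row 3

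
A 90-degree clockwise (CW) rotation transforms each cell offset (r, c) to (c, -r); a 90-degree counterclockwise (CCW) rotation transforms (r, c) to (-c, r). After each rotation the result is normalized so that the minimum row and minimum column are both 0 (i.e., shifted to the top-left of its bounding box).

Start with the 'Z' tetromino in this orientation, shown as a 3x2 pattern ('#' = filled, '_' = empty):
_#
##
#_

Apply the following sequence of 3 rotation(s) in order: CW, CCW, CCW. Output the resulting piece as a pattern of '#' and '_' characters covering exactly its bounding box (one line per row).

Answer: ##_
_##

Derivation:
Start:
_#
##
#_
After rotation 1 (CW):
##_
_##
After rotation 2 (CCW):
_#
##
#_
After rotation 3 (CCW):
##_
_##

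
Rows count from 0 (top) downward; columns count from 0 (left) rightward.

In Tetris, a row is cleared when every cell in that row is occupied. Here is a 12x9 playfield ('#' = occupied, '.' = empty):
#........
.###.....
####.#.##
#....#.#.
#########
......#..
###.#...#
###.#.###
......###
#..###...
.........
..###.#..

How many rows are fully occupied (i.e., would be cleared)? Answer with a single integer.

Check each row:
  row 0: 8 empty cells -> not full
  row 1: 6 empty cells -> not full
  row 2: 2 empty cells -> not full
  row 3: 6 empty cells -> not full
  row 4: 0 empty cells -> FULL (clear)
  row 5: 8 empty cells -> not full
  row 6: 4 empty cells -> not full
  row 7: 2 empty cells -> not full
  row 8: 6 empty cells -> not full
  row 9: 5 empty cells -> not full
  row 10: 9 empty cells -> not full
  row 11: 5 empty cells -> not full
Total rows cleared: 1

Answer: 1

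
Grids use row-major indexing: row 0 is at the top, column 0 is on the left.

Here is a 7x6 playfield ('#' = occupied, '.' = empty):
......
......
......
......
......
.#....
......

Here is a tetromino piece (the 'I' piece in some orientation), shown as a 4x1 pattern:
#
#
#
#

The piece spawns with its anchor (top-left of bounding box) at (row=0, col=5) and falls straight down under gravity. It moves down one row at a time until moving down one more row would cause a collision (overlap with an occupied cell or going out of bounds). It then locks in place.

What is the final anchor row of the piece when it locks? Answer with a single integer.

Answer: 3

Derivation:
Spawn at (row=0, col=5). Try each row:
  row 0: fits
  row 1: fits
  row 2: fits
  row 3: fits
  row 4: blocked -> lock at row 3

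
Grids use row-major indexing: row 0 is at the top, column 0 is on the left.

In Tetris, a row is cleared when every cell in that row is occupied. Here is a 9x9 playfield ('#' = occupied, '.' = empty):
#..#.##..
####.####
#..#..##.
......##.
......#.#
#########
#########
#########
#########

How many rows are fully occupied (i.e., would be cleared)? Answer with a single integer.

Check each row:
  row 0: 5 empty cells -> not full
  row 1: 1 empty cell -> not full
  row 2: 5 empty cells -> not full
  row 3: 7 empty cells -> not full
  row 4: 7 empty cells -> not full
  row 5: 0 empty cells -> FULL (clear)
  row 6: 0 empty cells -> FULL (clear)
  row 7: 0 empty cells -> FULL (clear)
  row 8: 0 empty cells -> FULL (clear)
Total rows cleared: 4

Answer: 4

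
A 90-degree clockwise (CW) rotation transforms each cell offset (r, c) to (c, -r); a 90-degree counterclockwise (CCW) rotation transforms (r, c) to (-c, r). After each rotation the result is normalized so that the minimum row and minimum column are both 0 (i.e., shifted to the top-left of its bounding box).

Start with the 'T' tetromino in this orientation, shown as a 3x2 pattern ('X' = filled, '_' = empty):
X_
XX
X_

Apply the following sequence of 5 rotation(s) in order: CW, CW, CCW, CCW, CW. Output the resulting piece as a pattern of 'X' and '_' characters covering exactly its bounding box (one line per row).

Answer: XXX
_X_

Derivation:
Start:
X_
XX
X_
After rotation 1 (CW):
XXX
_X_
After rotation 2 (CW):
_X
XX
_X
After rotation 3 (CCW):
XXX
_X_
After rotation 4 (CCW):
X_
XX
X_
After rotation 5 (CW):
XXX
_X_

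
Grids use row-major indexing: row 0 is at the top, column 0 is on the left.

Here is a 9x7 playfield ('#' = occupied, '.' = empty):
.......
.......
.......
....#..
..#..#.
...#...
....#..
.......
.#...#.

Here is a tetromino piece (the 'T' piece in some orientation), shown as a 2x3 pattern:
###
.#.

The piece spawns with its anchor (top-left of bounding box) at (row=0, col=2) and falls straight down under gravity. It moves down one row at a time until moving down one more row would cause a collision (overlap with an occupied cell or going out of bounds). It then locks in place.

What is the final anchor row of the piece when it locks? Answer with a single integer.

Answer: 2

Derivation:
Spawn at (row=0, col=2). Try each row:
  row 0: fits
  row 1: fits
  row 2: fits
  row 3: blocked -> lock at row 2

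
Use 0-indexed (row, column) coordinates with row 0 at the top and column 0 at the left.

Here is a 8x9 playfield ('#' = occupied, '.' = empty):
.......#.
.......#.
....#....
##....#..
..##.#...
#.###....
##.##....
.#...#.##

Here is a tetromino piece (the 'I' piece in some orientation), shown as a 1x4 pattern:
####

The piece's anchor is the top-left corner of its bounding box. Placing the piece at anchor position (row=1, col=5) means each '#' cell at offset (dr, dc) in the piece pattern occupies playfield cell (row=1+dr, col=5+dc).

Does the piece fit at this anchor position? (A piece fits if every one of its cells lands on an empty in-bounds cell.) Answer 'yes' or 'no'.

Check each piece cell at anchor (1, 5):
  offset (0,0) -> (1,5): empty -> OK
  offset (0,1) -> (1,6): empty -> OK
  offset (0,2) -> (1,7): occupied ('#') -> FAIL
  offset (0,3) -> (1,8): empty -> OK
All cells valid: no

Answer: no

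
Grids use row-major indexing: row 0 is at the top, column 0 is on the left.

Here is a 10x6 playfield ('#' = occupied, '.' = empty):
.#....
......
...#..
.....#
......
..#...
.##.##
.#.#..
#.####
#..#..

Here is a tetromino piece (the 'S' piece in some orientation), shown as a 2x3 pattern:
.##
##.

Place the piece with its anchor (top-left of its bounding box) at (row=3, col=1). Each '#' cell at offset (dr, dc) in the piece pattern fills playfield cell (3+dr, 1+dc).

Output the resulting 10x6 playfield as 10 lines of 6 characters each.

Fill (3+0,1+1) = (3,2)
Fill (3+0,1+2) = (3,3)
Fill (3+1,1+0) = (4,1)
Fill (3+1,1+1) = (4,2)

Answer: .#....
......
...#..
..##.#
.##...
..#...
.##.##
.#.#..
#.####
#..#..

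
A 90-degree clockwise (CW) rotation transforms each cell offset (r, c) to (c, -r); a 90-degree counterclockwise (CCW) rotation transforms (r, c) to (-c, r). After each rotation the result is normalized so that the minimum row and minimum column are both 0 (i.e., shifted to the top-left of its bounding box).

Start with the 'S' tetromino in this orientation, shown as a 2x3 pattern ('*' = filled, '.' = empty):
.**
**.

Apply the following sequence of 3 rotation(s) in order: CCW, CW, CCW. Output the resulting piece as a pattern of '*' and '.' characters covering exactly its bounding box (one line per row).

Answer: *.
**
.*

Derivation:
Start:
.**
**.
After rotation 1 (CCW):
*.
**
.*
After rotation 2 (CW):
.**
**.
After rotation 3 (CCW):
*.
**
.*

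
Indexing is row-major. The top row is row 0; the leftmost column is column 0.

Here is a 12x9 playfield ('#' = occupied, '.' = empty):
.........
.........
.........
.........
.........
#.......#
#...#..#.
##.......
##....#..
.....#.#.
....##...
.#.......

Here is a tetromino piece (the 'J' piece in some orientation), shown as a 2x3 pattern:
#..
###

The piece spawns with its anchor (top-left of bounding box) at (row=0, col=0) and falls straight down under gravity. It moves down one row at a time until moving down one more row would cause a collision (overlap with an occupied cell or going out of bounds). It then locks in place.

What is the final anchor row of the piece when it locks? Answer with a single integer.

Answer: 3

Derivation:
Spawn at (row=0, col=0). Try each row:
  row 0: fits
  row 1: fits
  row 2: fits
  row 3: fits
  row 4: blocked -> lock at row 3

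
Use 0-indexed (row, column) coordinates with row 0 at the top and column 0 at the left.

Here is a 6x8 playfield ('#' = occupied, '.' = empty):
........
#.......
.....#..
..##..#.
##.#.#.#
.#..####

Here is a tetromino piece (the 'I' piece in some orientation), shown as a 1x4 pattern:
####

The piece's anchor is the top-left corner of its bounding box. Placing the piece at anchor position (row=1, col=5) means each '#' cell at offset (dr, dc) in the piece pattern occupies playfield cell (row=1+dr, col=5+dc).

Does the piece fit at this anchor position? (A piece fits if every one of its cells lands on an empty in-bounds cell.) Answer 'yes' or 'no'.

Answer: no

Derivation:
Check each piece cell at anchor (1, 5):
  offset (0,0) -> (1,5): empty -> OK
  offset (0,1) -> (1,6): empty -> OK
  offset (0,2) -> (1,7): empty -> OK
  offset (0,3) -> (1,8): out of bounds -> FAIL
All cells valid: no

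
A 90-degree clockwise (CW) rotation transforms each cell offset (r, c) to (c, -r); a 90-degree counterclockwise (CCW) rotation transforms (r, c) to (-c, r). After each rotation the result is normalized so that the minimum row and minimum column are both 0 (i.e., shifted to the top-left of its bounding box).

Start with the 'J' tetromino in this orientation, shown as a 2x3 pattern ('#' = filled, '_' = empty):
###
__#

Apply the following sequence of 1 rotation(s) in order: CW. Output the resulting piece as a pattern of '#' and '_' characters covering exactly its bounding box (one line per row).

Answer: _#
_#
##

Derivation:
Start:
###
__#
After rotation 1 (CW):
_#
_#
##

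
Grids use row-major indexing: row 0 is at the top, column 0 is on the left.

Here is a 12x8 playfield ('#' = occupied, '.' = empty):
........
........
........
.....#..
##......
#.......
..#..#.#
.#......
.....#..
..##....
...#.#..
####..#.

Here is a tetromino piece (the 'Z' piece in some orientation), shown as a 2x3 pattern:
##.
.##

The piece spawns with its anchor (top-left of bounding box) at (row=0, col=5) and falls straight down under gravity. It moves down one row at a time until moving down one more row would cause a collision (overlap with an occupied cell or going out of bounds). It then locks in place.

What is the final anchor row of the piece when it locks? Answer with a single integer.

Answer: 2

Derivation:
Spawn at (row=0, col=5). Try each row:
  row 0: fits
  row 1: fits
  row 2: fits
  row 3: blocked -> lock at row 2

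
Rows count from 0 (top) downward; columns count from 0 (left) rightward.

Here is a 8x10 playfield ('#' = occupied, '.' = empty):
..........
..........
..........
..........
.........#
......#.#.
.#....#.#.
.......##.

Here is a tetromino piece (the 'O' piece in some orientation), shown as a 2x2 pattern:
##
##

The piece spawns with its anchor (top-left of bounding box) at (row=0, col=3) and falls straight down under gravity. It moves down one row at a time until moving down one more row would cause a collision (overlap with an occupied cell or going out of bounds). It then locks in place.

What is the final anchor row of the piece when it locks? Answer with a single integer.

Spawn at (row=0, col=3). Try each row:
  row 0: fits
  row 1: fits
  row 2: fits
  row 3: fits
  row 4: fits
  row 5: fits
  row 6: fits
  row 7: blocked -> lock at row 6

Answer: 6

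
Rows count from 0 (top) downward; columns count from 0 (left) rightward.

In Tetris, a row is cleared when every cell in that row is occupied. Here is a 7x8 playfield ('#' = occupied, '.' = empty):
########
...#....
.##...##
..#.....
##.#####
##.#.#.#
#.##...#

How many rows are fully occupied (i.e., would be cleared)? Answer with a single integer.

Answer: 1

Derivation:
Check each row:
  row 0: 0 empty cells -> FULL (clear)
  row 1: 7 empty cells -> not full
  row 2: 4 empty cells -> not full
  row 3: 7 empty cells -> not full
  row 4: 1 empty cell -> not full
  row 5: 3 empty cells -> not full
  row 6: 4 empty cells -> not full
Total rows cleared: 1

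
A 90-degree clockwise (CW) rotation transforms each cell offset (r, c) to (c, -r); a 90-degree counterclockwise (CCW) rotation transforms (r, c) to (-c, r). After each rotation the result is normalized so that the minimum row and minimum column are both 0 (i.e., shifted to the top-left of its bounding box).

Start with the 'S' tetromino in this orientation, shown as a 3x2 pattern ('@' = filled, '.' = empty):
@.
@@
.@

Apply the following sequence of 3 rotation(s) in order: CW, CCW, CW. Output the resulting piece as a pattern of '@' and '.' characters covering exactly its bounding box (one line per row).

Start:
@.
@@
.@
After rotation 1 (CW):
.@@
@@.
After rotation 2 (CCW):
@.
@@
.@
After rotation 3 (CW):
.@@
@@.

Answer: .@@
@@.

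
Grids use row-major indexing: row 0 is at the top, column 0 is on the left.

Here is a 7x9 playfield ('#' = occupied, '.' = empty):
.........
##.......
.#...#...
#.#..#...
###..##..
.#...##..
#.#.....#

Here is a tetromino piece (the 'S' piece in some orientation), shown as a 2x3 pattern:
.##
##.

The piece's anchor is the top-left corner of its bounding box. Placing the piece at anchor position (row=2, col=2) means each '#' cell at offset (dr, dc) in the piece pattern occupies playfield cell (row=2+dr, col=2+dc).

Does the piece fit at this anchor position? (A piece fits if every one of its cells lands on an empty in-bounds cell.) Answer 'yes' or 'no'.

Check each piece cell at anchor (2, 2):
  offset (0,1) -> (2,3): empty -> OK
  offset (0,2) -> (2,4): empty -> OK
  offset (1,0) -> (3,2): occupied ('#') -> FAIL
  offset (1,1) -> (3,3): empty -> OK
All cells valid: no

Answer: no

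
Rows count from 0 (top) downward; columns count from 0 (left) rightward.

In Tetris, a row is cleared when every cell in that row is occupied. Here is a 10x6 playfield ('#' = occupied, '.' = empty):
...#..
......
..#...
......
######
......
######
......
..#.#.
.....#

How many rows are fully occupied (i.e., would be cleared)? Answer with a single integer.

Check each row:
  row 0: 5 empty cells -> not full
  row 1: 6 empty cells -> not full
  row 2: 5 empty cells -> not full
  row 3: 6 empty cells -> not full
  row 4: 0 empty cells -> FULL (clear)
  row 5: 6 empty cells -> not full
  row 6: 0 empty cells -> FULL (clear)
  row 7: 6 empty cells -> not full
  row 8: 4 empty cells -> not full
  row 9: 5 empty cells -> not full
Total rows cleared: 2

Answer: 2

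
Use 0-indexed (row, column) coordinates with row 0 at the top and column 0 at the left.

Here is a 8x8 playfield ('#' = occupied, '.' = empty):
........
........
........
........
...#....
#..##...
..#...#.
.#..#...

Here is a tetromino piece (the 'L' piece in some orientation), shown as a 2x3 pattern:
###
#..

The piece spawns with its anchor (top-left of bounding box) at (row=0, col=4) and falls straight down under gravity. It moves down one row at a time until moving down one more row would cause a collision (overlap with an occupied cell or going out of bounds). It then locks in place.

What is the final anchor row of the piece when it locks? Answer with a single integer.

Answer: 3

Derivation:
Spawn at (row=0, col=4). Try each row:
  row 0: fits
  row 1: fits
  row 2: fits
  row 3: fits
  row 4: blocked -> lock at row 3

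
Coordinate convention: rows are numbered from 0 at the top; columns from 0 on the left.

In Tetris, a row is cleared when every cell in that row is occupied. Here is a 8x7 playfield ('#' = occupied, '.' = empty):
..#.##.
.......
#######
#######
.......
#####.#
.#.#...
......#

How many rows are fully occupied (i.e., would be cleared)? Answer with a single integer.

Answer: 2

Derivation:
Check each row:
  row 0: 4 empty cells -> not full
  row 1: 7 empty cells -> not full
  row 2: 0 empty cells -> FULL (clear)
  row 3: 0 empty cells -> FULL (clear)
  row 4: 7 empty cells -> not full
  row 5: 1 empty cell -> not full
  row 6: 5 empty cells -> not full
  row 7: 6 empty cells -> not full
Total rows cleared: 2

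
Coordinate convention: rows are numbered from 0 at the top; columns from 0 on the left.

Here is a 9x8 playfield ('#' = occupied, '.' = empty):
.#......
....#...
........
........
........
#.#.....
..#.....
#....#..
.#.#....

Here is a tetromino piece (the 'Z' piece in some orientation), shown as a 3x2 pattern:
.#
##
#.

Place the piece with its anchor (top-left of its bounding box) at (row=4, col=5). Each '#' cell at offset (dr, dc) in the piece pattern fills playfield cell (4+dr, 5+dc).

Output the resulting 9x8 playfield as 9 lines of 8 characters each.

Fill (4+0,5+1) = (4,6)
Fill (4+1,5+0) = (5,5)
Fill (4+1,5+1) = (5,6)
Fill (4+2,5+0) = (6,5)

Answer: .#......
....#...
........
........
......#.
#.#..##.
..#..#..
#....#..
.#.#....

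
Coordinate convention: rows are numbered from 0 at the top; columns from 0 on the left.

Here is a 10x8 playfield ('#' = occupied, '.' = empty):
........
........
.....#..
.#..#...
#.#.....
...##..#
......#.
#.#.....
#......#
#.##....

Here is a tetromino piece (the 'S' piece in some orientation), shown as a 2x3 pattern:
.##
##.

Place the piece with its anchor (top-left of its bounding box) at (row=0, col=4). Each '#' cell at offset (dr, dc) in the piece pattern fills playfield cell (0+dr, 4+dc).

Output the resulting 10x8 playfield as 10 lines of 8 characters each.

Fill (0+0,4+1) = (0,5)
Fill (0+0,4+2) = (0,6)
Fill (0+1,4+0) = (1,4)
Fill (0+1,4+1) = (1,5)

Answer: .....##.
....##..
.....#..
.#..#...
#.#.....
...##..#
......#.
#.#.....
#......#
#.##....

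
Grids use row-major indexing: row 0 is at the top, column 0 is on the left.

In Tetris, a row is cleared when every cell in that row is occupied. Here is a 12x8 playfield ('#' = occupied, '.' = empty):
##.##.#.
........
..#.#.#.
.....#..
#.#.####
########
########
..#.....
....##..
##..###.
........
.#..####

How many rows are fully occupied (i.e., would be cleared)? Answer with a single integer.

Check each row:
  row 0: 3 empty cells -> not full
  row 1: 8 empty cells -> not full
  row 2: 5 empty cells -> not full
  row 3: 7 empty cells -> not full
  row 4: 2 empty cells -> not full
  row 5: 0 empty cells -> FULL (clear)
  row 6: 0 empty cells -> FULL (clear)
  row 7: 7 empty cells -> not full
  row 8: 6 empty cells -> not full
  row 9: 3 empty cells -> not full
  row 10: 8 empty cells -> not full
  row 11: 3 empty cells -> not full
Total rows cleared: 2

Answer: 2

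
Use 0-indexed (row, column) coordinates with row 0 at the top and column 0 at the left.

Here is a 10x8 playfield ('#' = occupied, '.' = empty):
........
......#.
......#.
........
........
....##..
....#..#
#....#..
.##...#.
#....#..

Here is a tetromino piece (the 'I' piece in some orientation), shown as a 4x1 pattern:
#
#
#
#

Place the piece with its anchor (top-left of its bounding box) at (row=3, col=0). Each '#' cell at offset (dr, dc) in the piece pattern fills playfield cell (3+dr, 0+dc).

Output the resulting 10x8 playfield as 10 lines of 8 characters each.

Answer: ........
......#.
......#.
#.......
#.......
#...##..
#...#..#
#....#..
.##...#.
#....#..

Derivation:
Fill (3+0,0+0) = (3,0)
Fill (3+1,0+0) = (4,0)
Fill (3+2,0+0) = (5,0)
Fill (3+3,0+0) = (6,0)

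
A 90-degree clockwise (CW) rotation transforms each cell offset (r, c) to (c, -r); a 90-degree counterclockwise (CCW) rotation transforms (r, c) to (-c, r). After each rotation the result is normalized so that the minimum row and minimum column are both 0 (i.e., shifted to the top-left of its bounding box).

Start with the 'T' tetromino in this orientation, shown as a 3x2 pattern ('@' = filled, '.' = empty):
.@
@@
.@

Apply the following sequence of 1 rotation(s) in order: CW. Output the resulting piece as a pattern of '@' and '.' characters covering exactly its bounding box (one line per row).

Start:
.@
@@
.@
After rotation 1 (CW):
.@.
@@@

Answer: .@.
@@@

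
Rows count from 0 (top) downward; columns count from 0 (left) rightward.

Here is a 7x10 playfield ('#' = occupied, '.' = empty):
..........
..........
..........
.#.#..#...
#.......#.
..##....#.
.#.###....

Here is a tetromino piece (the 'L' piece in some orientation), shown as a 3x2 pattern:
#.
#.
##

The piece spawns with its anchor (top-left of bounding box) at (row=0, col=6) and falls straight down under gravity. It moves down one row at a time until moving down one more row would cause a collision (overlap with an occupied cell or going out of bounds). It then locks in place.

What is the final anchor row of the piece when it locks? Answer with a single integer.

Answer: 0

Derivation:
Spawn at (row=0, col=6). Try each row:
  row 0: fits
  row 1: blocked -> lock at row 0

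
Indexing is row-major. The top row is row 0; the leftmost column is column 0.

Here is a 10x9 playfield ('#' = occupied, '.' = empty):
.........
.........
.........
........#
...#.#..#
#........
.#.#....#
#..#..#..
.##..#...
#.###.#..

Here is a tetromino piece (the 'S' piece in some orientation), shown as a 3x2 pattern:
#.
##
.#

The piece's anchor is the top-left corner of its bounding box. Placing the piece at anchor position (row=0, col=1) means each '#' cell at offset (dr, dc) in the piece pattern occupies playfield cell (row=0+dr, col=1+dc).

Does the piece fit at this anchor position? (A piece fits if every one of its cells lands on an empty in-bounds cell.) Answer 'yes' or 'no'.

Answer: yes

Derivation:
Check each piece cell at anchor (0, 1):
  offset (0,0) -> (0,1): empty -> OK
  offset (1,0) -> (1,1): empty -> OK
  offset (1,1) -> (1,2): empty -> OK
  offset (2,1) -> (2,2): empty -> OK
All cells valid: yes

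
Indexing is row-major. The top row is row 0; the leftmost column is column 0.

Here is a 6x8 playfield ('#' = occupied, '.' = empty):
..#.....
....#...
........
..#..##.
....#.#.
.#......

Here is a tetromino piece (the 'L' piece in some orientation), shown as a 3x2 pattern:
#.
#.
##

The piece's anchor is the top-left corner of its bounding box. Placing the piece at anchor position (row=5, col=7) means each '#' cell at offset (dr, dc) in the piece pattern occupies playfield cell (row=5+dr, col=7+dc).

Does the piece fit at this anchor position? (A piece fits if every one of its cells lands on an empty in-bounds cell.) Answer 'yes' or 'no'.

Check each piece cell at anchor (5, 7):
  offset (0,0) -> (5,7): empty -> OK
  offset (1,0) -> (6,7): out of bounds -> FAIL
  offset (2,0) -> (7,7): out of bounds -> FAIL
  offset (2,1) -> (7,8): out of bounds -> FAIL
All cells valid: no

Answer: no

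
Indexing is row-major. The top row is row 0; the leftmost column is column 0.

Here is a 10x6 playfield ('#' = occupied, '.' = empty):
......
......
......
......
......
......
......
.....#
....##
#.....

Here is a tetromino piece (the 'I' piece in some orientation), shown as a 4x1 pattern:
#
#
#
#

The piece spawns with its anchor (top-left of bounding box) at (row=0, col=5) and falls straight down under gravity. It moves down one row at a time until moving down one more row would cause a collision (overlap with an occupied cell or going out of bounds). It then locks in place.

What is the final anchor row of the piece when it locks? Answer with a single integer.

Spawn at (row=0, col=5). Try each row:
  row 0: fits
  row 1: fits
  row 2: fits
  row 3: fits
  row 4: blocked -> lock at row 3

Answer: 3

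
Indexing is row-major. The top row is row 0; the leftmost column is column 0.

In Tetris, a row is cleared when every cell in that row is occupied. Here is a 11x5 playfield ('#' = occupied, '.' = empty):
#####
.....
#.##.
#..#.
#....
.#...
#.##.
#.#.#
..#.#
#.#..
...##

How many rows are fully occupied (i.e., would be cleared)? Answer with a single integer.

Answer: 1

Derivation:
Check each row:
  row 0: 0 empty cells -> FULL (clear)
  row 1: 5 empty cells -> not full
  row 2: 2 empty cells -> not full
  row 3: 3 empty cells -> not full
  row 4: 4 empty cells -> not full
  row 5: 4 empty cells -> not full
  row 6: 2 empty cells -> not full
  row 7: 2 empty cells -> not full
  row 8: 3 empty cells -> not full
  row 9: 3 empty cells -> not full
  row 10: 3 empty cells -> not full
Total rows cleared: 1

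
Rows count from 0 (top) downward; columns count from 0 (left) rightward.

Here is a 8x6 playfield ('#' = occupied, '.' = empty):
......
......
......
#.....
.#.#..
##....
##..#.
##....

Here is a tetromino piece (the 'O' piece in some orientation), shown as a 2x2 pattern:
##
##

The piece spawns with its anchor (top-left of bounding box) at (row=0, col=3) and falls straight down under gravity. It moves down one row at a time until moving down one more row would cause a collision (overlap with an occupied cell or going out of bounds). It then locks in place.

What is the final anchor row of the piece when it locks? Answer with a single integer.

Answer: 2

Derivation:
Spawn at (row=0, col=3). Try each row:
  row 0: fits
  row 1: fits
  row 2: fits
  row 3: blocked -> lock at row 2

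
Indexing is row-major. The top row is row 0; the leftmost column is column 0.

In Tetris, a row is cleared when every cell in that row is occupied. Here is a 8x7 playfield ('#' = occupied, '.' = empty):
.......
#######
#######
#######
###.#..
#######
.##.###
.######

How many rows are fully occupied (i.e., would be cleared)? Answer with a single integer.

Answer: 4

Derivation:
Check each row:
  row 0: 7 empty cells -> not full
  row 1: 0 empty cells -> FULL (clear)
  row 2: 0 empty cells -> FULL (clear)
  row 3: 0 empty cells -> FULL (clear)
  row 4: 3 empty cells -> not full
  row 5: 0 empty cells -> FULL (clear)
  row 6: 2 empty cells -> not full
  row 7: 1 empty cell -> not full
Total rows cleared: 4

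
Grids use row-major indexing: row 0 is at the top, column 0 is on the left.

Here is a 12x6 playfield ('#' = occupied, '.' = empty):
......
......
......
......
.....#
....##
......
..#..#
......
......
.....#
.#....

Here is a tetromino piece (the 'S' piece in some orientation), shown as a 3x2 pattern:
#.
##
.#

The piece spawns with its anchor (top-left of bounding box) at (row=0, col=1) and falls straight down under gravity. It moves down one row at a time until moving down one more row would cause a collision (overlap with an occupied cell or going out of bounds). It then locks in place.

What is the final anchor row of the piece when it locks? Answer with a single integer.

Answer: 4

Derivation:
Spawn at (row=0, col=1). Try each row:
  row 0: fits
  row 1: fits
  row 2: fits
  row 3: fits
  row 4: fits
  row 5: blocked -> lock at row 4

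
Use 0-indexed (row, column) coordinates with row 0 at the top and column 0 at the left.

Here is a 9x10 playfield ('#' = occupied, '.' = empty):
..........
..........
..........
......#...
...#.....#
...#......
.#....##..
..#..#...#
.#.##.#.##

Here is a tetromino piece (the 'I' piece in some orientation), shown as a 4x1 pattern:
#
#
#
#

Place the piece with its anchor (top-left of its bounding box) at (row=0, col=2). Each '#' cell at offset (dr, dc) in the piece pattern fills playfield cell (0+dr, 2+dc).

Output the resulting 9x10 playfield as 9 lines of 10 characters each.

Fill (0+0,2+0) = (0,2)
Fill (0+1,2+0) = (1,2)
Fill (0+2,2+0) = (2,2)
Fill (0+3,2+0) = (3,2)

Answer: ..#.......
..#.......
..#.......
..#...#...
...#.....#
...#......
.#....##..
..#..#...#
.#.##.#.##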